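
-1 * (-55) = 55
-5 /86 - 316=-27181 /86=-316.06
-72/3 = -24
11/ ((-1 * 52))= -11/ 52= -0.21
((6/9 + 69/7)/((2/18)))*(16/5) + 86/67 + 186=1149916/2345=490.37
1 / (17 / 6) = 6 / 17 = 0.35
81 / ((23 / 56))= 4536 / 23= 197.22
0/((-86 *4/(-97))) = 0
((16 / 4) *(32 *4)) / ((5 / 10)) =1024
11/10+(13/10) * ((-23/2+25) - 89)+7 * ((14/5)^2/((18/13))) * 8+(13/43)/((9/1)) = 8516633/38700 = 220.07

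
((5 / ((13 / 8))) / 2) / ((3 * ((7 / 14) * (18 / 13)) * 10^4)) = 1 / 13500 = 0.00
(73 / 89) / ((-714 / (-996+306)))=8395 / 10591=0.79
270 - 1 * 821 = -551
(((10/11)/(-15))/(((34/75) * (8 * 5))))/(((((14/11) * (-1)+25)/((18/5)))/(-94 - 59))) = 9/116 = 0.08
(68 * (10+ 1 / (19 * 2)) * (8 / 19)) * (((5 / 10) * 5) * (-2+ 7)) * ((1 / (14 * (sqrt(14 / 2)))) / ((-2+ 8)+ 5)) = 647700 * sqrt(7) / 194579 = 8.81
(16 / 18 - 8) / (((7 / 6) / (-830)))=106240 / 21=5059.05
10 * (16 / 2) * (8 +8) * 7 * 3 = 26880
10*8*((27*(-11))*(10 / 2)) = -118800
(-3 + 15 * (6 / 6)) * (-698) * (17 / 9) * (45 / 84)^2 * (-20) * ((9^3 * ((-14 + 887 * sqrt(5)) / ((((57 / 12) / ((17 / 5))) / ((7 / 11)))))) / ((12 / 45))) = 222700516724.36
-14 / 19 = -0.74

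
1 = 1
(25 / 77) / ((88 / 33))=75 / 616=0.12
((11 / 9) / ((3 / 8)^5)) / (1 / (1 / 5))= 360448 / 10935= 32.96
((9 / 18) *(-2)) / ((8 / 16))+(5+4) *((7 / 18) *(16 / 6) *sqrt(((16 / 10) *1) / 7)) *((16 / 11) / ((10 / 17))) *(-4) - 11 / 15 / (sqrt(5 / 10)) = -4352 *sqrt(70) / 825 - 2 - 11 *sqrt(2) / 15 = -47.17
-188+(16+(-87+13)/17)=-2998/17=-176.35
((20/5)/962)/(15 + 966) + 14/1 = 6606056/471861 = 14.00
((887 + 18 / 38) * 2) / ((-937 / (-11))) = 370964 / 17803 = 20.84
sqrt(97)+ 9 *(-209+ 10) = -1791+ sqrt(97) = -1781.15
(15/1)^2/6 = 75/2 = 37.50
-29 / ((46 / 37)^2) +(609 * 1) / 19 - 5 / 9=12.73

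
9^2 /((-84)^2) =9 /784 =0.01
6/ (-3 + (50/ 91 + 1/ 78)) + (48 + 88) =177740/ 1331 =133.54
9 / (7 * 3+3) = 3 / 8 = 0.38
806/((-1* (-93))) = 26/3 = 8.67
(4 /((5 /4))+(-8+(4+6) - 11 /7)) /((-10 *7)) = -127 /2450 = -0.05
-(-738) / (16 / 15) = 5535 / 8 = 691.88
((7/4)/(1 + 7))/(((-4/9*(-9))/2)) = 7/64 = 0.11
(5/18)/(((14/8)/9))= 10/7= 1.43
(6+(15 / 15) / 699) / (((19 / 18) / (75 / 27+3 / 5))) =13424 / 699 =19.20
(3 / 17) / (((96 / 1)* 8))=0.00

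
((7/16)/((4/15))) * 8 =105/8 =13.12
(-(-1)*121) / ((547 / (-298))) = -36058 / 547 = -65.92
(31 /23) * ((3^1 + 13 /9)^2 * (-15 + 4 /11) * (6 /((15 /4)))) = -555520 /891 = -623.48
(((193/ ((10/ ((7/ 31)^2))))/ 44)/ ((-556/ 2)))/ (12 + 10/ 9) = -85113/ 13870843360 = -0.00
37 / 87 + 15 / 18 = 1.26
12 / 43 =0.28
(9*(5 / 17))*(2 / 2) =45 / 17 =2.65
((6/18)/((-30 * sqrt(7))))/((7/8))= -0.00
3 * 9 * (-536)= -14472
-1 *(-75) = 75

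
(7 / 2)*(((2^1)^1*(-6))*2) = -84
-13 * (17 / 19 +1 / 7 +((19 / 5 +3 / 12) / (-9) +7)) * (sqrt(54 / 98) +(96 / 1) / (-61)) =6297096 / 40565-787137 * sqrt(3) / 18620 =82.01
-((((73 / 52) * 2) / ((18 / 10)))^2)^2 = -5.92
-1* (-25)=25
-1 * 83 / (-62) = 83 / 62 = 1.34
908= 908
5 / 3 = 1.67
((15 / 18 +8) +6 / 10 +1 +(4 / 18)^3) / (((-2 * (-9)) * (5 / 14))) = 1.62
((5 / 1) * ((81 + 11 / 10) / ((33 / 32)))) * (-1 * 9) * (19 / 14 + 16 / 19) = -11526840 / 1463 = -7878.91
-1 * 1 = -1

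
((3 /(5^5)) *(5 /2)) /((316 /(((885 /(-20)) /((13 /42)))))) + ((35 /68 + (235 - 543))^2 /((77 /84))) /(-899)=-114.73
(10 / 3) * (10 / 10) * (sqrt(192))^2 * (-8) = -5120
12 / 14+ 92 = 650 / 7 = 92.86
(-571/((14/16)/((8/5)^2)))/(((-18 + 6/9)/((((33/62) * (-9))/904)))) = -4070088/7969325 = -0.51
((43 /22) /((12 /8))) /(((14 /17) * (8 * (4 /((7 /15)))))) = 731 /31680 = 0.02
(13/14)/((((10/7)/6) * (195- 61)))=39/1340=0.03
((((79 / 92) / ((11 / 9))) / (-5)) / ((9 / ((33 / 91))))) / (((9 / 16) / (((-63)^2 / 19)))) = -59724 / 28405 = -2.10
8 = 8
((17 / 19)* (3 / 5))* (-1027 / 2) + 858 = 582.33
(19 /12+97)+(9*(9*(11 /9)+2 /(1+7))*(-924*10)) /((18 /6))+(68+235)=-3737381 /12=-311448.42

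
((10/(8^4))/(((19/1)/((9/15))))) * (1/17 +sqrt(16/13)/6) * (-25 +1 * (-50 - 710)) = -785 * sqrt(13)/252928 - 2355/661504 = -0.01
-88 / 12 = -7.33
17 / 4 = 4.25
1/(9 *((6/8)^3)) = 64/243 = 0.26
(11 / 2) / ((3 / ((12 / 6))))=3.67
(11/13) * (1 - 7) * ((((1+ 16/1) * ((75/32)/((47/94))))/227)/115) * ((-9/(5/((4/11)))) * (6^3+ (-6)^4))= 1041012/67873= 15.34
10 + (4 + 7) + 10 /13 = 283 /13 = 21.77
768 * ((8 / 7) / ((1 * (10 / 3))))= 9216 / 35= 263.31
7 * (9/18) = 7/2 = 3.50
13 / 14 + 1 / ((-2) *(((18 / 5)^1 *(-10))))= 475 / 504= 0.94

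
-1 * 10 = -10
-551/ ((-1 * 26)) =551/ 26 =21.19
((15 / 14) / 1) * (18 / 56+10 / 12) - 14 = -5003 / 392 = -12.76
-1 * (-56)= 56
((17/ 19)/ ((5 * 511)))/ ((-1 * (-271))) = 17/ 13155695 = 0.00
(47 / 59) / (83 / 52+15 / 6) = 2444 / 12567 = 0.19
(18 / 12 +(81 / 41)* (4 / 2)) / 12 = 149 / 328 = 0.45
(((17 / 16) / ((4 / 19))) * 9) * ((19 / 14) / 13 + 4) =2171529 / 11648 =186.43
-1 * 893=-893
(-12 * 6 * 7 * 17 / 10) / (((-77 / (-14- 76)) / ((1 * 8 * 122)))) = -10751616 / 11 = -977419.64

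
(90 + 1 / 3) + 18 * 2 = 126.33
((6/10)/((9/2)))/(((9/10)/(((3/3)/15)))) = 4/405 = 0.01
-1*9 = -9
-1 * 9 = -9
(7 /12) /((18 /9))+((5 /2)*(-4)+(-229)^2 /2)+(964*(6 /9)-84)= 642467 /24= 26769.46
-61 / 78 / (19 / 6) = -61 / 247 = -0.25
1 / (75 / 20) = 4 / 15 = 0.27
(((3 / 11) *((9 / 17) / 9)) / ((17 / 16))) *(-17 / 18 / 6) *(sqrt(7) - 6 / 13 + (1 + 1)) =-4 *sqrt(7) / 1683 - 80 / 21879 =-0.01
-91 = -91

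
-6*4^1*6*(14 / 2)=-1008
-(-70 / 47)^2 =-4900 / 2209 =-2.22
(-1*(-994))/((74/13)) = 6461/37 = 174.62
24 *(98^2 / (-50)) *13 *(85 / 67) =-25469808 / 335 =-76029.28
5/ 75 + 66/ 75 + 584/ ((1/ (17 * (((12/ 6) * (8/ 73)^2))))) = 1310783/ 5475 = 239.41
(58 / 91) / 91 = 58 / 8281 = 0.01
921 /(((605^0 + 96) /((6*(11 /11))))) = 5526 /97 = 56.97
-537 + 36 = -501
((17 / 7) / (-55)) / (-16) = 17 / 6160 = 0.00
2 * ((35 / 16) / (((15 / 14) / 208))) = 2548 / 3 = 849.33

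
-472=-472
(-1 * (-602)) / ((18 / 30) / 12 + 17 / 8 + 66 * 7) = 24080 / 18567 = 1.30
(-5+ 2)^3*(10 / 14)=-135 / 7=-19.29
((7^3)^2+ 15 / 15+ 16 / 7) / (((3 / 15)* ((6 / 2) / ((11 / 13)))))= 165919.89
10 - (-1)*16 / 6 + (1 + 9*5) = 176 / 3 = 58.67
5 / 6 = 0.83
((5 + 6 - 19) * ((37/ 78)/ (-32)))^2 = 1369/ 97344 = 0.01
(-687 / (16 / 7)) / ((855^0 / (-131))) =629979 / 16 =39373.69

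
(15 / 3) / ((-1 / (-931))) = 4655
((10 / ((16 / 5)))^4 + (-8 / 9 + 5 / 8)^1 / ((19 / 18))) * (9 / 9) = 389601 / 4096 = 95.12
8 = 8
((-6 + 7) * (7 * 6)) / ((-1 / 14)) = -588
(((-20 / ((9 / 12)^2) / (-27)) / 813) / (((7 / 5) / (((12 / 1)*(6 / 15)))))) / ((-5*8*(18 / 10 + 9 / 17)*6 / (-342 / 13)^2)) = -1963840 / 285648363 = -0.01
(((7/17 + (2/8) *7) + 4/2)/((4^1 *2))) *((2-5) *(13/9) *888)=-136123/68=-2001.81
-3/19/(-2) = 3/38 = 0.08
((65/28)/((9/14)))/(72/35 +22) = 2275/15156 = 0.15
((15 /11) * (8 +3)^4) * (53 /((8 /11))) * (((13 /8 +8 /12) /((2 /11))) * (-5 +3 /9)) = -16431228275 /192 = -85579313.93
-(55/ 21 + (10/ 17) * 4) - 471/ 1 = -169922/ 357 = -475.97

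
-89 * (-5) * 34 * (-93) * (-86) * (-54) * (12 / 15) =-5227620768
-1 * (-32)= 32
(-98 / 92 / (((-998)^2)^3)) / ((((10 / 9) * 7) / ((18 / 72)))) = -63 / 1818030106041246837760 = -0.00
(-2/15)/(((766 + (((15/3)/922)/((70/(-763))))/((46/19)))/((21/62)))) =-593768/10070832515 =-0.00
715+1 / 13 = 9296 / 13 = 715.08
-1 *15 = -15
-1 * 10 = -10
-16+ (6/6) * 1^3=-15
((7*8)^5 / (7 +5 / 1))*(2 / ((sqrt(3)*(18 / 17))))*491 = 1149239533568*sqrt(3) / 81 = 24574583484.03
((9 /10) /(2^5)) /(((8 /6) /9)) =243 /1280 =0.19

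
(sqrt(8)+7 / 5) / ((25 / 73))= 511 / 125+146*sqrt(2) / 25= 12.35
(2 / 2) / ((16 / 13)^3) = 2197 / 4096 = 0.54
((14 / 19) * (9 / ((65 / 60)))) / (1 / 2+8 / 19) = 432 / 65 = 6.65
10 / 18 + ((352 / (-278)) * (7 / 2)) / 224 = 2681 / 5004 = 0.54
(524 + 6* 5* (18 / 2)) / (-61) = -794 / 61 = -13.02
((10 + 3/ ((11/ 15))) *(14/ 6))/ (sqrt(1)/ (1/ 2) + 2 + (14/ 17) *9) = 18445/ 6402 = 2.88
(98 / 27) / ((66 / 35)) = 1715 / 891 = 1.92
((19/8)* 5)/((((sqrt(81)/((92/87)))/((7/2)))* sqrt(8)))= 15295* sqrt(2)/12528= 1.73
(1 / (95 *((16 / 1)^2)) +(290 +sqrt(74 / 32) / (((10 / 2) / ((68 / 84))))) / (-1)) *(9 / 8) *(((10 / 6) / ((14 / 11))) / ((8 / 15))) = -3491135505 / 4358144 - 2805 *sqrt(37) / 25088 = -801.74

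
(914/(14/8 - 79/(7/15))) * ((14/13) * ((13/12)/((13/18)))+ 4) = -1868216/60983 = -30.64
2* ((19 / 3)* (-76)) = -2888 / 3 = -962.67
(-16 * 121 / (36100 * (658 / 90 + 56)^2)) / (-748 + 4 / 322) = 0.00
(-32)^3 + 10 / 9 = -294902 / 9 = -32766.89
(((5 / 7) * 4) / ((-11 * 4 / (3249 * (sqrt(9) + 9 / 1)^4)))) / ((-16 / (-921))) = -19390291920 / 77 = -251821972.99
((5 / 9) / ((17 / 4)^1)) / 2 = 10 / 153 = 0.07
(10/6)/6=5/18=0.28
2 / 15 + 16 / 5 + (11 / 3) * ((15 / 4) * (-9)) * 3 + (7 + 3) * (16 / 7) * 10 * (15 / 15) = -11705 / 84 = -139.35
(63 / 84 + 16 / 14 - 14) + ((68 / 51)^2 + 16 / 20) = -12007 / 1260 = -9.53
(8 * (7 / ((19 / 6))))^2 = 112896 / 361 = 312.73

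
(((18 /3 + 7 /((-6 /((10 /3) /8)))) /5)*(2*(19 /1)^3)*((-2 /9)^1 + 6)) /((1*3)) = 35399299 /1215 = 29135.23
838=838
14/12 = 7/6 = 1.17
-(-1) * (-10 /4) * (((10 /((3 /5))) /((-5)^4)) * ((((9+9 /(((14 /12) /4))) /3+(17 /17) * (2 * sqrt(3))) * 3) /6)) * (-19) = 10.61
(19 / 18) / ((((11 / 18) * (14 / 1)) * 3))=19 / 462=0.04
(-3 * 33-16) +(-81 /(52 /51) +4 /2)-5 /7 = -193.16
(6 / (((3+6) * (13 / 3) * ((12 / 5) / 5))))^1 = 25 / 78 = 0.32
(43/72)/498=43/35856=0.00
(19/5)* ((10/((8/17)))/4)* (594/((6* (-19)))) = -1683/16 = -105.19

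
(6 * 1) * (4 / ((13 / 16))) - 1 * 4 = 332 / 13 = 25.54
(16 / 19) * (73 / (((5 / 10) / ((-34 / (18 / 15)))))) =-3483.51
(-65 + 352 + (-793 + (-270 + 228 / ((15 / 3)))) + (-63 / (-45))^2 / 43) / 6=-121.73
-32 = -32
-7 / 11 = -0.64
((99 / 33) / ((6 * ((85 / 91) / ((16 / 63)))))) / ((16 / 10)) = 13 / 153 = 0.08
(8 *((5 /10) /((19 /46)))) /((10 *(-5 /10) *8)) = -23 /95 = -0.24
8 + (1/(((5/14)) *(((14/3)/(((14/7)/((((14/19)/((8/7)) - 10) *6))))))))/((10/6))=7.99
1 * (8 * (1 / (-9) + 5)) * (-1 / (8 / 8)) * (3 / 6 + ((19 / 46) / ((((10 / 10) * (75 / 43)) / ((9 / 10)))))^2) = -1586912822 / 74390625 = -21.33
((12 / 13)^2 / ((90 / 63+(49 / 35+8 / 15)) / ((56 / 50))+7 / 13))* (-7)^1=-592704 / 351793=-1.68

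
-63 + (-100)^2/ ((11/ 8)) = 79307/ 11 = 7209.73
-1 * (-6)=6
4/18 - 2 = -16/9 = -1.78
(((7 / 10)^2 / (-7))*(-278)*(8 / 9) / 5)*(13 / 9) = 50596 / 10125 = 5.00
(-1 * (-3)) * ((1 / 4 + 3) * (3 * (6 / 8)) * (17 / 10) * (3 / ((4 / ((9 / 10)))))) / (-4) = -161109 / 25600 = -6.29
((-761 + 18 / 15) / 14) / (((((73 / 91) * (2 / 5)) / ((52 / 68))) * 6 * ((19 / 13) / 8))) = -117.99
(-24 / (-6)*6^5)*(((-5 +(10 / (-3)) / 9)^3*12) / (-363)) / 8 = 195112000 / 9801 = 19907.36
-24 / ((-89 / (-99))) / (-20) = 594 / 445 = 1.33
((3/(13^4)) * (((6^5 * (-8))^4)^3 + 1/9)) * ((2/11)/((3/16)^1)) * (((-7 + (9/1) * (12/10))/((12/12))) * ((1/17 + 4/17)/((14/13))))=9189057306663055707605271967995324701542660722591838551146800/25882857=355024845466752596423388300000000000000000000000000000.00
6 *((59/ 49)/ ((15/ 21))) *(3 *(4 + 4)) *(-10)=-16992/ 7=-2427.43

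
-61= -61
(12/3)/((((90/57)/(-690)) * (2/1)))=-874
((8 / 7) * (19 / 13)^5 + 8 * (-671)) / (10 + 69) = -13931896976 / 205325029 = -67.85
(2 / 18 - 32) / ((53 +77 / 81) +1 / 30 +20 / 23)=-594090 / 1021921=-0.58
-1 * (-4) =4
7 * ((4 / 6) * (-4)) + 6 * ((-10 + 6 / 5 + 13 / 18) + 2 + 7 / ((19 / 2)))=-14453 / 285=-50.71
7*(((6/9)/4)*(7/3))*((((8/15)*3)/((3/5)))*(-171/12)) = -931/9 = -103.44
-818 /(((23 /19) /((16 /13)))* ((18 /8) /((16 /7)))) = -15915008 /18837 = -844.88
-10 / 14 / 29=-5 / 203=-0.02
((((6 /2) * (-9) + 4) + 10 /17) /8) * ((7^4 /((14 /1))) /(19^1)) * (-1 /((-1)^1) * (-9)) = 1176147 /5168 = 227.58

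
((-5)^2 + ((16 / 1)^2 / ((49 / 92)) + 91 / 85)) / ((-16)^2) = 263813 / 133280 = 1.98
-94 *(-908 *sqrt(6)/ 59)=85352 *sqrt(6)/ 59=3543.54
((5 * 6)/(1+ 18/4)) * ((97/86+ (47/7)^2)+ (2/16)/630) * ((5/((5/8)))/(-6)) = -6372911/18963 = -336.07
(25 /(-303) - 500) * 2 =-1000.17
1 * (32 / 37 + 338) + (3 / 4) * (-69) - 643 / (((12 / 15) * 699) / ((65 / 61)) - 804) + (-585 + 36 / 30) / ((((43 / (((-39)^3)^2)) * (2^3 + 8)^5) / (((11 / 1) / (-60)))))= 16353706177954620053 / 1892335013068800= 8642.08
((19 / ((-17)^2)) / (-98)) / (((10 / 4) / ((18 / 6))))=-57 / 70805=-0.00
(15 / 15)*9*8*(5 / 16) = 45 / 2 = 22.50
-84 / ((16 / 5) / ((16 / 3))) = -140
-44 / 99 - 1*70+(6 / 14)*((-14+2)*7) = -958 / 9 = -106.44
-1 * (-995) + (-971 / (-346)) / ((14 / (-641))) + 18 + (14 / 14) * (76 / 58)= 124436341 / 140476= 885.82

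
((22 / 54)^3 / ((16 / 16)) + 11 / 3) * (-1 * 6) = -147004 / 6561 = -22.41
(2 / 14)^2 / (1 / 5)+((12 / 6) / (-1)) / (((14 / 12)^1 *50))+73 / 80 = 19213 / 19600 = 0.98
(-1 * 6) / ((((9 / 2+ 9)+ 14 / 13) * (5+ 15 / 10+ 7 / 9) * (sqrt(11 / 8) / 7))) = -39312 * sqrt(22) / 546139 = -0.34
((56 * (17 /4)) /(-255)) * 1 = -14 /15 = -0.93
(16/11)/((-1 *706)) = -8/3883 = -0.00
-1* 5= -5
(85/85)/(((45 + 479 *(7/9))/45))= 405/3758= 0.11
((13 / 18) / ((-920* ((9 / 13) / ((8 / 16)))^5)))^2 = 23298085122481 / 979142081239115366400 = 0.00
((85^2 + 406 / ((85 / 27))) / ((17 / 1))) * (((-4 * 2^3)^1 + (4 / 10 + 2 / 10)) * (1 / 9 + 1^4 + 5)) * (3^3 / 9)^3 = -3238575747 / 1445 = -2241228.89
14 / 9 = 1.56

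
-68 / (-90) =34 / 45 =0.76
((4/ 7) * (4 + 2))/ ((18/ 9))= 12/ 7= 1.71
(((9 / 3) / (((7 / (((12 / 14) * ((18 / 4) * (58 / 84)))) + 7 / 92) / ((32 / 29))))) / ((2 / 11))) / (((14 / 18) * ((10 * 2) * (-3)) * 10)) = -163944 / 11364325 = -0.01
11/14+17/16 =207/112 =1.85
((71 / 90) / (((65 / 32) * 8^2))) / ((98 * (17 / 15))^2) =71 / 144328912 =0.00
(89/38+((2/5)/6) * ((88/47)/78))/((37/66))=26935997/6442995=4.18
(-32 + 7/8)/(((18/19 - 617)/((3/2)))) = 14193/187280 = 0.08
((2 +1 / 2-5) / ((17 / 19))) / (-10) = 19 / 68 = 0.28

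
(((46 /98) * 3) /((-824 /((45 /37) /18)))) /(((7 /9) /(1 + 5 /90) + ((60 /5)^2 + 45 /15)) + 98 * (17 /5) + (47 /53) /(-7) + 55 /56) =-1737075 /7247935860578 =-0.00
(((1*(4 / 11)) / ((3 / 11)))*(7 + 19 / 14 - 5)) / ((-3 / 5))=-470 / 63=-7.46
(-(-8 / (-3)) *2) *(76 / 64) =-19 / 3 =-6.33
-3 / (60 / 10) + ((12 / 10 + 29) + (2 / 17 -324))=-294.18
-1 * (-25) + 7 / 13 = 332 / 13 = 25.54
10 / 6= 5 / 3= 1.67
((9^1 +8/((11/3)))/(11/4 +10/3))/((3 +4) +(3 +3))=1476/10439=0.14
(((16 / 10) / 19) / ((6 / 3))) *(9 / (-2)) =-18 / 95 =-0.19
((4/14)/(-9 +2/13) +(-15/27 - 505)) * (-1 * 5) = 3662984/1449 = 2527.94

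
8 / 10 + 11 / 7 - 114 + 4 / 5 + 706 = 20831 / 35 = 595.17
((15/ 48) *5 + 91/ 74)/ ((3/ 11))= 10.24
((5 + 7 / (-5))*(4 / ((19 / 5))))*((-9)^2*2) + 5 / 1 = 11759 / 19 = 618.89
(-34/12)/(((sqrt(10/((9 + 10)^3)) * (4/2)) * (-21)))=323 * sqrt(190)/2520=1.77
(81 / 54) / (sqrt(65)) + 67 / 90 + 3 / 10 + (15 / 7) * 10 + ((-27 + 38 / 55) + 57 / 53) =-506971 / 183645 + 3 * sqrt(65) / 130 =-2.57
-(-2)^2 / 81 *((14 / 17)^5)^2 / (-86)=578509309952 / 7021706755263867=0.00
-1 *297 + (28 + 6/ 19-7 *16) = -7233/ 19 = -380.68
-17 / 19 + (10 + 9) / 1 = 344 / 19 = 18.11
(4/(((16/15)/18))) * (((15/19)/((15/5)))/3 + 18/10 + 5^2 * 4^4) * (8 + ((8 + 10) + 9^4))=54082043127/19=2846423322.47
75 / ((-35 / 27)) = -405 / 7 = -57.86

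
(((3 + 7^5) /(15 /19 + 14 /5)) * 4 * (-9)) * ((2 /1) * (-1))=114980400 /341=337185.92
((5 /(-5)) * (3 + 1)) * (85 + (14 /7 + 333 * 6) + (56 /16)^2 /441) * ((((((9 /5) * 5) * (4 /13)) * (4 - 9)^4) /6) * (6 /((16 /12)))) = -140739375 /13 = -10826105.77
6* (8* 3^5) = 11664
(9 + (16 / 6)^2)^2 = 21025 / 81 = 259.57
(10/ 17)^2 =100/ 289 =0.35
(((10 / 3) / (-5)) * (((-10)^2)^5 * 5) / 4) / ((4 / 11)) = -68750000000 / 3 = -22916666666.67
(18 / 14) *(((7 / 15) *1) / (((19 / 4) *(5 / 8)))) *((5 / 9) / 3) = 32 / 855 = 0.04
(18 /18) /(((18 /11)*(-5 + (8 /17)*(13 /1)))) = 187 /342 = 0.55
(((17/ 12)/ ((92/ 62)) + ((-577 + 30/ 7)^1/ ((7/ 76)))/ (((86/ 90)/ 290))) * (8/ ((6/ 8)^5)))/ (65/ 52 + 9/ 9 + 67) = -8989984981037056/ 9785875113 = -918669.50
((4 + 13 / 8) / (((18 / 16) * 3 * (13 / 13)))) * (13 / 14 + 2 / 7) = 85 / 42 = 2.02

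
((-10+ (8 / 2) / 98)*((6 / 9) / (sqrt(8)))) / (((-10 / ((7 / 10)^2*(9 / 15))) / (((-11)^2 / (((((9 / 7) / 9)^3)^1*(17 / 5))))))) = 2531683*sqrt(2) / 4250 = 842.43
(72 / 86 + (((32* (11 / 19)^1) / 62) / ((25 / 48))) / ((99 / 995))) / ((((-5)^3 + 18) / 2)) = -5017304 / 40649835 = -0.12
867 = 867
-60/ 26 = -30/ 13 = -2.31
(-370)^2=136900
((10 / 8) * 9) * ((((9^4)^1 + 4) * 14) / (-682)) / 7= -295425 / 1364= -216.59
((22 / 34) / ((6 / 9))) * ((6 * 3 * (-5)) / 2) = -1485 / 34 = -43.68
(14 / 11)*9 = 126 / 11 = 11.45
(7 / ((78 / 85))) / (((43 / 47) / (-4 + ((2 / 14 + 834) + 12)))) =7850175 / 1118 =7021.62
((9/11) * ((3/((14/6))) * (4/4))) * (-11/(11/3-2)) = -243/35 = -6.94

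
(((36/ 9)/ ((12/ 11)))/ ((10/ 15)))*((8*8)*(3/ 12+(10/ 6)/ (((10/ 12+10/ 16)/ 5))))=14696/ 7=2099.43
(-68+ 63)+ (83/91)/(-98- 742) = -382283/76440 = -5.00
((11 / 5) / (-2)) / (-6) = 11 / 60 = 0.18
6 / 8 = 3 / 4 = 0.75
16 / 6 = 8 / 3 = 2.67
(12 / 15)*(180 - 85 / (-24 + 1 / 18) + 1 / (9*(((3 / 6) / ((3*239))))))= 1773392 / 6465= 274.31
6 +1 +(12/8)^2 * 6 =41/2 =20.50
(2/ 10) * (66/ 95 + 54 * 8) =86.54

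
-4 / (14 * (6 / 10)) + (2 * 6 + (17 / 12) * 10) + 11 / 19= 20963 / 798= 26.27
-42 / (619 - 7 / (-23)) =-161 / 2374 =-0.07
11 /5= 2.20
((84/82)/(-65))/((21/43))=-86/2665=-0.03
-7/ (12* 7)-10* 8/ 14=-487/ 84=-5.80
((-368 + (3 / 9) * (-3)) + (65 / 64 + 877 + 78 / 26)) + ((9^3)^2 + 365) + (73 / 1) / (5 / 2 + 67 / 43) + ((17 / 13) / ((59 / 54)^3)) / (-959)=532336.00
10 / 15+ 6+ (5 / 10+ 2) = 55 / 6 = 9.17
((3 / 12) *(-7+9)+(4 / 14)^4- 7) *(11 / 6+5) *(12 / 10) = -1278421 / 24010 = -53.25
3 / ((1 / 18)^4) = 314928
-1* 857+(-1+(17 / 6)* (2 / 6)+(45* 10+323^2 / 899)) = -4709051 / 16182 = -291.01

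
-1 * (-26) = 26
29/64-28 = -1763/64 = -27.55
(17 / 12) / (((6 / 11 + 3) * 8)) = 187 / 3744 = 0.05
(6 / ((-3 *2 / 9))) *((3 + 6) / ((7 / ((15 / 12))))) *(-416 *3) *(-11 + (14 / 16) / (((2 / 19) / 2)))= 710775 / 7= 101539.29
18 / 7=2.57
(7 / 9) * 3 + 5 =22 / 3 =7.33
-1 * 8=-8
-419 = -419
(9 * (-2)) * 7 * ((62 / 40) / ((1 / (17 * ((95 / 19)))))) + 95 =-33011 / 2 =-16505.50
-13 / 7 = -1.86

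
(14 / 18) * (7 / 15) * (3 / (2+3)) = 0.22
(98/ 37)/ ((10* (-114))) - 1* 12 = -253129/ 21090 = -12.00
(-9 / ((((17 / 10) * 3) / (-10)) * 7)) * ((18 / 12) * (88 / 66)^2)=800 / 119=6.72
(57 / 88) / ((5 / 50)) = 285 / 44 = 6.48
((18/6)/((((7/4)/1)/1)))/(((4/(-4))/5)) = -60/7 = -8.57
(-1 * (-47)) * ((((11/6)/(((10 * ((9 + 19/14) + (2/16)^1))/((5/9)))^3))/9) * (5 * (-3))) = -28372960/1327041001683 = -0.00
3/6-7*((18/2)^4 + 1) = -91867/2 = -45933.50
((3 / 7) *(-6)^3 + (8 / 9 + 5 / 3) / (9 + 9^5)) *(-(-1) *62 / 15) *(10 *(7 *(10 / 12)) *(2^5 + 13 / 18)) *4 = -62888760686050 / 21526641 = -2921438.63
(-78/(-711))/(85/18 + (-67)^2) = 156/6390073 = 0.00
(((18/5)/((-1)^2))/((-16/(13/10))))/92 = -0.00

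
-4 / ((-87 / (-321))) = -428 / 29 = -14.76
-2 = -2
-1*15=-15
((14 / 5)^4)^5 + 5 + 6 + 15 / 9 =251004769899816807025478 / 286102294921875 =877325258.67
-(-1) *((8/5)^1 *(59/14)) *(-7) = -236/5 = -47.20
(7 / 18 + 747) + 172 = 16549 / 18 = 919.39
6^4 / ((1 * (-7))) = -1296 / 7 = -185.14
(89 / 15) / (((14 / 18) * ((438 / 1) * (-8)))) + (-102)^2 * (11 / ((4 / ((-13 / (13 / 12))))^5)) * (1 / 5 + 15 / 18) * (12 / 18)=-783175998617 / 40880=-19157925.60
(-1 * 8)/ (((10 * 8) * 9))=-1/ 90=-0.01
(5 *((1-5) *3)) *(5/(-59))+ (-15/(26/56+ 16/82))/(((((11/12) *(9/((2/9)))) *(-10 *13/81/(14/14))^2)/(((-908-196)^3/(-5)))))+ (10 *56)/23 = -3056231729468533732/47741397275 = -64016386.28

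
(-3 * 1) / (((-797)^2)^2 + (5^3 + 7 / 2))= -6 / 806980947619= -0.00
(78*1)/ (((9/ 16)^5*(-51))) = -27262976/ 1003833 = -27.16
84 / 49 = 12 / 7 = 1.71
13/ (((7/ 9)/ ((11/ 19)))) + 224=31079/ 133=233.68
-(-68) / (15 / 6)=136 / 5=27.20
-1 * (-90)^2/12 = -675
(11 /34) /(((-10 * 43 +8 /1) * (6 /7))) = -0.00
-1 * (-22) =22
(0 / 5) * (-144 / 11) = 0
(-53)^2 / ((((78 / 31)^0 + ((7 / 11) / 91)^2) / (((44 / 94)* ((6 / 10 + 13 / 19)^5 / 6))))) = 8538580102527119216 / 11155793221171875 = 765.39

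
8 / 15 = 0.53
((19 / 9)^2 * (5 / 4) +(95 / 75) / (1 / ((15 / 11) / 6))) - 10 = -14759 / 3564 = -4.14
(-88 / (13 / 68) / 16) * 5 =-1870 / 13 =-143.85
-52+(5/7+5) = -324/7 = -46.29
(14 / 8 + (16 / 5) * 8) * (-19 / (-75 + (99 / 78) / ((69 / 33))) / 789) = 3107507 / 351002430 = 0.01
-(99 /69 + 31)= -746 /23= -32.43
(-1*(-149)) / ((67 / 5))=745 / 67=11.12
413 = 413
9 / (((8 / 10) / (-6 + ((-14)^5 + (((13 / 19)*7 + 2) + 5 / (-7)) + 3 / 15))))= -3218874993 / 532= -6050516.90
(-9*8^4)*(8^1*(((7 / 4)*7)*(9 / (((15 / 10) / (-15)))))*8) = 2601123840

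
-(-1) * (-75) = -75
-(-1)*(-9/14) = -9/14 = -0.64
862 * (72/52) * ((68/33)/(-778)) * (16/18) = -468928/166881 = -2.81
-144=-144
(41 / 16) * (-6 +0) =-123 / 8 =-15.38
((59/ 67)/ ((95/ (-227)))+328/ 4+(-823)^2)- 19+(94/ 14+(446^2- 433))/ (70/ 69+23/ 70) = 34071422200369/ 41289755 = 825178.60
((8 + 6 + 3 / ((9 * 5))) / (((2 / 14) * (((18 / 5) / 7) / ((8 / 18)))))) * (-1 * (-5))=103390 / 243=425.47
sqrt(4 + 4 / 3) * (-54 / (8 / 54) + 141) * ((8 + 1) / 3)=-894 * sqrt(3)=-1548.45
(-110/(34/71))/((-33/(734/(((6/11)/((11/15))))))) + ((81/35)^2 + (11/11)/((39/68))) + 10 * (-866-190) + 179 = -25618918963/7309575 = -3504.84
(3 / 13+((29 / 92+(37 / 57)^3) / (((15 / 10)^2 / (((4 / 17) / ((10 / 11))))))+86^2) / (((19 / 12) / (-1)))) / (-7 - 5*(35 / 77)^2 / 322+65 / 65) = 2122804556904113698 / 2728263747316185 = 778.08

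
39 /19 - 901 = -17080 /19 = -898.95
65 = 65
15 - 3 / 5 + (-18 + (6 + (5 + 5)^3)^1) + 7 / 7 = 5017 / 5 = 1003.40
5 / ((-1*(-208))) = 5 / 208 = 0.02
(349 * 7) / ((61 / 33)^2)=714.98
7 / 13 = 0.54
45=45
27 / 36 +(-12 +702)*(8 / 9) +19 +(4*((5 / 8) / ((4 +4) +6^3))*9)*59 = 858829 / 1344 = 639.01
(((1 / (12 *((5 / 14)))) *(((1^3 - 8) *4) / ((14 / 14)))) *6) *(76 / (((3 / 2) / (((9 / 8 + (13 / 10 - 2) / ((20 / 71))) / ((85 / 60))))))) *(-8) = -1906688 / 125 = -15253.50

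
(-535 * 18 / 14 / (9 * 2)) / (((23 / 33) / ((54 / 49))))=-476685 / 7889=-60.42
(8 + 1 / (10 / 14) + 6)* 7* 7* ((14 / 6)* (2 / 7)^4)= 11.73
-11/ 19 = -0.58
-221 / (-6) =221 / 6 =36.83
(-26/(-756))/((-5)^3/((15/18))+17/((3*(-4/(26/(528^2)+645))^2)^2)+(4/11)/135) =80539720268768587284480/2990639531865143916244891525767247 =0.00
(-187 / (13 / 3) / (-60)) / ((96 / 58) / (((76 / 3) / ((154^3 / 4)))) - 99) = 9367 / 775646820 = 0.00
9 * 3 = 27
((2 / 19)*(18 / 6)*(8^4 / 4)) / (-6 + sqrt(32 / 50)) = -15360 / 247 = -62.19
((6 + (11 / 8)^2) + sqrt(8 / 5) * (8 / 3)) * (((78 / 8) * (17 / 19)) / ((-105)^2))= 884 * sqrt(10) / 1047375 + 22321 / 3575040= 0.01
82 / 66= 41 / 33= 1.24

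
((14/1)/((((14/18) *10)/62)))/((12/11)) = 1023/10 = 102.30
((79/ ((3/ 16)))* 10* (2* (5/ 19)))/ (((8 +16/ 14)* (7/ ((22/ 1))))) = 43450/ 57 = 762.28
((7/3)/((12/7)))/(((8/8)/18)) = 49/2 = 24.50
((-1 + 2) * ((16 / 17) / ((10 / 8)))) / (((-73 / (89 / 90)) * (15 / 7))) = -19936 / 4188375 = -0.00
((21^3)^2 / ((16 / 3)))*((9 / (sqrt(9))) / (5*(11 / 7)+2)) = 1801088541 / 368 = 4894262.34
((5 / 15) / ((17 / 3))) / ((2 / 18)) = 9 / 17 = 0.53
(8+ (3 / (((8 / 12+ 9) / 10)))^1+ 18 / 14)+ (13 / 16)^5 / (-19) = 50030831681 / 4044357632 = 12.37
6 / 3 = 2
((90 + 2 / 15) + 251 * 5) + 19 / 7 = 141524 / 105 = 1347.85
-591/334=-1.77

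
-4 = -4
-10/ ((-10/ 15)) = 15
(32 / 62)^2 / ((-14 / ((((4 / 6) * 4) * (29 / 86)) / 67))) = -14848 / 58141461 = -0.00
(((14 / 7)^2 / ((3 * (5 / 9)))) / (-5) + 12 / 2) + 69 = 1863 / 25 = 74.52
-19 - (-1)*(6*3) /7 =-115 /7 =-16.43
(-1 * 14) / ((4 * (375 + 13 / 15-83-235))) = -15 / 248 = -0.06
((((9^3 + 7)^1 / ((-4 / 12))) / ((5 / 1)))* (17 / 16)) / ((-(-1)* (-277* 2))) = 1173 / 1385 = 0.85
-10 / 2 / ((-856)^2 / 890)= -2225 / 366368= -0.01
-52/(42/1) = -26/21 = -1.24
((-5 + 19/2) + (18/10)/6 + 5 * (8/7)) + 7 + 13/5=704/35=20.11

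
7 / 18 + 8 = 151 / 18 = 8.39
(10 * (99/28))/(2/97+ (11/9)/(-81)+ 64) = 0.55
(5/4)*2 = 5/2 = 2.50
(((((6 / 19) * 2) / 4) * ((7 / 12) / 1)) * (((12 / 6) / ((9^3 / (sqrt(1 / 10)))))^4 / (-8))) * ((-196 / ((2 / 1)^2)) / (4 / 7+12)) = 2401 / 94444436999246400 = 0.00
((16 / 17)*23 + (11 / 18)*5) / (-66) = -7559 / 20196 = -0.37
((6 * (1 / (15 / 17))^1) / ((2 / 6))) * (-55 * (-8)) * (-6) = -53856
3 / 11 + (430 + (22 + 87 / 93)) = 154544 / 341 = 453.21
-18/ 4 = -9/ 2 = -4.50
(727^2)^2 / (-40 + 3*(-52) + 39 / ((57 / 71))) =-5307515172979 / 2801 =-1894864395.92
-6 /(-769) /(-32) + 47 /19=578231 /233776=2.47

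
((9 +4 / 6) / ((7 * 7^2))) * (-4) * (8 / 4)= -232 / 1029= -0.23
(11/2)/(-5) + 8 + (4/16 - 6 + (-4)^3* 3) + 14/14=-3797/20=-189.85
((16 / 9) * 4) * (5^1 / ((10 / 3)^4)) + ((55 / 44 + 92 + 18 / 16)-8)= 86663 / 1000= 86.66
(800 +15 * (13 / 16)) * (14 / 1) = 90965 / 8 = 11370.62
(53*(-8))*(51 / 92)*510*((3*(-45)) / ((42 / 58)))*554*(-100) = -199327166820000 / 161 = -1238056936770.19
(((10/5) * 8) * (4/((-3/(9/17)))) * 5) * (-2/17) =1920/289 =6.64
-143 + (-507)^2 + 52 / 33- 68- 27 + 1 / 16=135597073 / 528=256812.64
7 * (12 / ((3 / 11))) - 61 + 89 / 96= 23801 / 96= 247.93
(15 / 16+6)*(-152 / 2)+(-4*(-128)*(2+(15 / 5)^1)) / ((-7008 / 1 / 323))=-565231 / 876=-645.24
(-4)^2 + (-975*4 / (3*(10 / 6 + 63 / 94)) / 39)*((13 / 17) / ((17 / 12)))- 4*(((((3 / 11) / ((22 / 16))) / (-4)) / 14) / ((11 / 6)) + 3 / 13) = 170355093268 / 23067615571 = 7.39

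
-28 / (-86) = 14 / 43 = 0.33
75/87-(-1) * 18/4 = 311/58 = 5.36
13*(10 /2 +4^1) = 117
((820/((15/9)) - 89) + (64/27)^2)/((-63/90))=-2978830/5103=-583.74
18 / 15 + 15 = 81 / 5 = 16.20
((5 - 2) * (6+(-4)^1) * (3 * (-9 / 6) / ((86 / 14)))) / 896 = -27 / 5504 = -0.00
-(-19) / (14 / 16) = 152 / 7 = 21.71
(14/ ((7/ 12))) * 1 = 24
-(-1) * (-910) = -910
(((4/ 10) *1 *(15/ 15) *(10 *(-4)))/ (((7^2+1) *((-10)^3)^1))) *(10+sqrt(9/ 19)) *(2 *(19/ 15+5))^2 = 35344 *sqrt(19)/ 4453125+70688/ 140625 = 0.54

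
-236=-236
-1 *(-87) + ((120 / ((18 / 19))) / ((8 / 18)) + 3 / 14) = 5211 / 14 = 372.21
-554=-554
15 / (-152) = -0.10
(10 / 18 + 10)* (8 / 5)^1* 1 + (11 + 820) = 847.89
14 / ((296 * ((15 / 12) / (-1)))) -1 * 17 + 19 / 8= -14.66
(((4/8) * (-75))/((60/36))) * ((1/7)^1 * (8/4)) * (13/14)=-585/98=-5.97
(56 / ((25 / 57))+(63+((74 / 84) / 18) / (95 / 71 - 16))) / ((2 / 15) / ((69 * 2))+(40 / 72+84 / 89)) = 7679411094079 / 60425552880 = 127.09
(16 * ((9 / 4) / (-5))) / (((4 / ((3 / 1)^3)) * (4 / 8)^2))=-972 / 5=-194.40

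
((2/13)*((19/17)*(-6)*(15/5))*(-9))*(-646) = -17994.46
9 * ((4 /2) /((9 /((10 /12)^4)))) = 625 /648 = 0.96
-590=-590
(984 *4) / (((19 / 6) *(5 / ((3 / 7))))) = 70848 / 665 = 106.54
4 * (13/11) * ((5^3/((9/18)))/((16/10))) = 8125/11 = 738.64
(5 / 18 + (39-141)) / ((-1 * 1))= 1831 / 18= 101.72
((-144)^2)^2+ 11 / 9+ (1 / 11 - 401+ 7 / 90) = 47297942603 / 110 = 429981296.39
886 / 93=9.53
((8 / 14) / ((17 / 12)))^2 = 0.16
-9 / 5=-1.80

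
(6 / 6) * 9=9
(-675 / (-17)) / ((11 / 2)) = 1350 / 187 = 7.22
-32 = -32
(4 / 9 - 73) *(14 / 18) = -56.43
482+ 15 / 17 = 8209 / 17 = 482.88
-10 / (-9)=10 / 9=1.11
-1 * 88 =-88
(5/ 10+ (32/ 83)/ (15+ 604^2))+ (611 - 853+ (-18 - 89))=-21105838117/ 60561946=-348.50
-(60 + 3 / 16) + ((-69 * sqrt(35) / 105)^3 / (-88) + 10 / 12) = -2849 / 48 + 12167 * sqrt(35) / 107800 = -58.69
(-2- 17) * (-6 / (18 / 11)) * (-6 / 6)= -209 / 3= -69.67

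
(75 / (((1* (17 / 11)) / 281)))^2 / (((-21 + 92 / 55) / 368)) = -1087754891850000 / 307207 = -3540788106.55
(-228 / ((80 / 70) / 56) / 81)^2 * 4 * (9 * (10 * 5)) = 2773635200 / 81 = 34242409.88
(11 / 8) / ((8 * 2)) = 11 / 128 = 0.09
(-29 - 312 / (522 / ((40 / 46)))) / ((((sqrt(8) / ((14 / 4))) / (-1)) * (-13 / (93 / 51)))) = -12817973 * sqrt(2) / 3537768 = -5.12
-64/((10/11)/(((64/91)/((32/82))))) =-57728/455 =-126.87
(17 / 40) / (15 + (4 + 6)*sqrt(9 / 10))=17 / 360 - 17*sqrt(10) / 1800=0.02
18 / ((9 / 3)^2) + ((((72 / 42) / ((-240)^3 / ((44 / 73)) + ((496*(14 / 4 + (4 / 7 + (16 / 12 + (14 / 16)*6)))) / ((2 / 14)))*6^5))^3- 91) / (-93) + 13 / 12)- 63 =-866623916796660092787156232301 / 14703949694337858814906368000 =-58.94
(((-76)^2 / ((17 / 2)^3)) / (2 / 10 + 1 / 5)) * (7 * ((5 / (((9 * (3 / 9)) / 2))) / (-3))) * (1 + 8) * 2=-16172800 / 4913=-3291.84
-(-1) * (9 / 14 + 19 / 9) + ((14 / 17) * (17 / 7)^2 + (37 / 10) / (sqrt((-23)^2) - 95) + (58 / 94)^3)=582668669 / 74752560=7.79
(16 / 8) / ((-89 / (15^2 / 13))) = -450 / 1157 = -0.39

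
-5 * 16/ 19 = -80/ 19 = -4.21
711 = 711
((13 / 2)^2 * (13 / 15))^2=4826809 / 3600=1340.78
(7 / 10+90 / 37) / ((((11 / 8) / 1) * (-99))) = -4636 / 201465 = -0.02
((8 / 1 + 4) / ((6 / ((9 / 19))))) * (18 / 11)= 324 / 209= 1.55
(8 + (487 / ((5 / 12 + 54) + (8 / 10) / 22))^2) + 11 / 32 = 3650806454307 / 41331575072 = 88.33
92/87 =1.06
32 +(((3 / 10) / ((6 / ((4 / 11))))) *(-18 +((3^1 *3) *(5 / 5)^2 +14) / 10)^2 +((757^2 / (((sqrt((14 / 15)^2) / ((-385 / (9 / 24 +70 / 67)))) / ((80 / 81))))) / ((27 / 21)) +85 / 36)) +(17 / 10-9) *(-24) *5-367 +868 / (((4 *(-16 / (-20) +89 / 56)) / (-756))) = -7255812750328203526 / 56702014875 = -127963931.55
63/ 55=1.15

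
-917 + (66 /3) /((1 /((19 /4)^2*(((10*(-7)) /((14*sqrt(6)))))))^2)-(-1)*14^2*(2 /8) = 35171651 /768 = 45796.42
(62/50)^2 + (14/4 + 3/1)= 10047/1250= 8.04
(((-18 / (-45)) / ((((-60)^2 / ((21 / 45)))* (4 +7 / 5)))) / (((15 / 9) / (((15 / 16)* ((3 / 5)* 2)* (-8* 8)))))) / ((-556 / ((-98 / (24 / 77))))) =-26411 / 112590000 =-0.00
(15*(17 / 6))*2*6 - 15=495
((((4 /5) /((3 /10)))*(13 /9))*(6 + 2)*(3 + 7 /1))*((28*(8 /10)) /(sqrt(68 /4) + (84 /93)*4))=-647069696 /102411 + 179099648*sqrt(17) /102411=892.26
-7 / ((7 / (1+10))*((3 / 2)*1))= -22 / 3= -7.33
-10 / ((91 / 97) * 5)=-194 / 91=-2.13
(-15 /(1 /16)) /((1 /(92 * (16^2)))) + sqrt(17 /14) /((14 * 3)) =-5652480 + sqrt(238) /588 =-5652479.97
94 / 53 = 1.77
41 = 41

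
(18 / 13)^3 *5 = 29160 / 2197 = 13.27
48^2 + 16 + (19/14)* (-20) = 2292.86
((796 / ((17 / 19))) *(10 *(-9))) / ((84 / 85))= -567150 / 7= -81021.43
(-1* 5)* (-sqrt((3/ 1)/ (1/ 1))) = 5* sqrt(3) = 8.66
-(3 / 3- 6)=5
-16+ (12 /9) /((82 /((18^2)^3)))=22674160 /41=553028.29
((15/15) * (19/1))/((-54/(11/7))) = -209/378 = -0.55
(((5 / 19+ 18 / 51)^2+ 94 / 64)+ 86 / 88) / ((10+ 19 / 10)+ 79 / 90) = 0.22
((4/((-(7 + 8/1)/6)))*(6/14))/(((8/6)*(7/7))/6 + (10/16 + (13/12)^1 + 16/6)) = -1728/11585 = -0.15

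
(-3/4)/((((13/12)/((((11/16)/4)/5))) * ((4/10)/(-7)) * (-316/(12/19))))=-2079/2497664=-0.00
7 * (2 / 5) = 14 / 5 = 2.80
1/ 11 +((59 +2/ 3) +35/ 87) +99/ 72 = 157037/ 2552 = 61.53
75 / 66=25 / 22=1.14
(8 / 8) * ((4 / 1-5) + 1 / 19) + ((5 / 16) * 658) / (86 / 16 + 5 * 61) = -13439 / 47177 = -0.28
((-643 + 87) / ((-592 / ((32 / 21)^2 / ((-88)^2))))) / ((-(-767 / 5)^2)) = -13900 / 1161492505173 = -0.00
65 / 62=1.05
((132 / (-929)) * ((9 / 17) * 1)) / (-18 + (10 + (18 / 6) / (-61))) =72468 / 7754363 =0.01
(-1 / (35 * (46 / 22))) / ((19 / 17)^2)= -3179 / 290605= -0.01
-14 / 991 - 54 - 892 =-937500 / 991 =-946.01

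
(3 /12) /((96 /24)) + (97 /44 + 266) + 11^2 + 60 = 79071 /176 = 449.27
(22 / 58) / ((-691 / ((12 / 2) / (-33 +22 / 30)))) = 45 / 440858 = 0.00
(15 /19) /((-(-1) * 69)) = 5 /437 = 0.01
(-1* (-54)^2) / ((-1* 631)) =2916 / 631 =4.62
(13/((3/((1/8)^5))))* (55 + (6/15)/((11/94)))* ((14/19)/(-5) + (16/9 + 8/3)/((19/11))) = 1604239/85606400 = 0.02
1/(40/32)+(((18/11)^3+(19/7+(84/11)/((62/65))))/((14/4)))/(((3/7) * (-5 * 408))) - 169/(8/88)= -1642301255897/883810620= -1858.20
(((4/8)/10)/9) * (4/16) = 1/720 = 0.00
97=97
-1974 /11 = -179.45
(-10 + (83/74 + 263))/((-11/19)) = -357295/814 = -438.94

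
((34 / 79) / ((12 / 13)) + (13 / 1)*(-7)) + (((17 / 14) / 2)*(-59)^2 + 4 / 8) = 2023.43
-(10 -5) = -5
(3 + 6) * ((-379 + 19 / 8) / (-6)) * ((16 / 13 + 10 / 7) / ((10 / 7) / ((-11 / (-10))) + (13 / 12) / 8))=144370908 / 137813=1047.59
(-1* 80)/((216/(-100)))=1000/27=37.04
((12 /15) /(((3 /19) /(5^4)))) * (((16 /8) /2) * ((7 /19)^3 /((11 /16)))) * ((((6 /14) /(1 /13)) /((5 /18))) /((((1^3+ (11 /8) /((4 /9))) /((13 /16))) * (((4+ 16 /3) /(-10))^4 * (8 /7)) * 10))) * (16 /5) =1232010000 /3641407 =338.33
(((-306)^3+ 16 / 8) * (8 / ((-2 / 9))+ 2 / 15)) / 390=7707553166 / 2925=2635060.91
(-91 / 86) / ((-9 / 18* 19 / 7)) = 0.78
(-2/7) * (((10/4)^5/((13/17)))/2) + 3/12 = -52397/2912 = -17.99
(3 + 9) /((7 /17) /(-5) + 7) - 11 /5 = -114 /245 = -0.47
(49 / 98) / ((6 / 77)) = 77 / 12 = 6.42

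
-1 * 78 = -78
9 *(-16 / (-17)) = 8.47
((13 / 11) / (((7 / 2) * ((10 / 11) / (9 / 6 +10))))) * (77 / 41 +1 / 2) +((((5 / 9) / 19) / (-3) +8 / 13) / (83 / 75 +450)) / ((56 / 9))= 194900286797 / 19187100296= 10.16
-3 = -3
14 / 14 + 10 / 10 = 2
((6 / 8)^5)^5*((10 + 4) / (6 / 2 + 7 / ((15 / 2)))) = 0.00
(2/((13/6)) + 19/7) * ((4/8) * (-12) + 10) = 1324/91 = 14.55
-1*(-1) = 1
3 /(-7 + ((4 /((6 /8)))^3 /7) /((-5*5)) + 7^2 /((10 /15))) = 28350 /620233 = 0.05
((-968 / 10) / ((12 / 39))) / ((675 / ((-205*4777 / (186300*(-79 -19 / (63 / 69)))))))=-2156581427 / 87859080000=-0.02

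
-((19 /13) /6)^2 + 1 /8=799 /12168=0.07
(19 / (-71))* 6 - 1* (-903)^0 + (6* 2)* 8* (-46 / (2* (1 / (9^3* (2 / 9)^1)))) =-25396601 / 71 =-357698.61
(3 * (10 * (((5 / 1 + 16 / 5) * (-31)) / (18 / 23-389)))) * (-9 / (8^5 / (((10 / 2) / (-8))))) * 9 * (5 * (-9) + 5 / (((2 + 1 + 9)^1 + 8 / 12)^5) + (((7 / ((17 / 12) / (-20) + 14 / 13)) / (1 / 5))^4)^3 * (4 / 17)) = 32366765352064486274272331010172867557849490056176896957436407535847902631825 / 1442698041125694617883260726184225094566296033187403176869888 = 22434885491914618.82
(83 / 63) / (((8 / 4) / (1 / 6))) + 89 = 67367 / 756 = 89.11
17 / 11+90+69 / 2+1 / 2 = 1392 / 11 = 126.55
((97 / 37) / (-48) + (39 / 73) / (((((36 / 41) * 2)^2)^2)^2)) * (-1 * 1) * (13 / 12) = 411744271984168019 / 7802693488679583744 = 0.05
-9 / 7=-1.29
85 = 85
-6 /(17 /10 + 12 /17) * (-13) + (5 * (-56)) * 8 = -902900 /409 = -2207.58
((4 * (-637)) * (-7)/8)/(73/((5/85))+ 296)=4459/3074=1.45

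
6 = 6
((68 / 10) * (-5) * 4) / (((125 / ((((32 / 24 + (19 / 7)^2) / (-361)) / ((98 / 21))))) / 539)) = 956692 / 315875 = 3.03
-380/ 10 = -38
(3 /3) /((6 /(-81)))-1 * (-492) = 957 /2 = 478.50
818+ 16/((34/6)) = 13954/17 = 820.82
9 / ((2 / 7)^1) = 63 / 2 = 31.50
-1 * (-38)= 38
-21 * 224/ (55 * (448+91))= -0.16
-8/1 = -8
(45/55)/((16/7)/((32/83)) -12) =-126/935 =-0.13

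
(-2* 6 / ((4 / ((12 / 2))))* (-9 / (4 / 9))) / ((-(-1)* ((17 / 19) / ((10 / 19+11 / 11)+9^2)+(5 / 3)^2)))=5143824 / 39353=130.71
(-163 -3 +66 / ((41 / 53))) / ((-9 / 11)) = 36388 / 369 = 98.61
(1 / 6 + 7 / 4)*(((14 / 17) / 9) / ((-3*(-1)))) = 161 / 2754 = 0.06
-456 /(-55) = 456 /55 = 8.29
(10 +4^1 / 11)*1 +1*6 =180 / 11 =16.36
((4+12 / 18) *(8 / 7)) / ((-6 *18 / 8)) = -32 / 81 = -0.40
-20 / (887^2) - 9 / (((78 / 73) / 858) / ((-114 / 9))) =72022407778 / 786769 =91542.00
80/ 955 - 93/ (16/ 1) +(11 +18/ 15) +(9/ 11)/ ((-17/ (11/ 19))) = 31801043/ 4935440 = 6.44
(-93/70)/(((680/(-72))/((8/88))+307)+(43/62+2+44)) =-25947/4878685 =-0.01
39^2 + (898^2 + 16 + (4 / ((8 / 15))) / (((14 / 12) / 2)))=5655677 / 7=807953.86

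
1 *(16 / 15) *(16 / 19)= 256 / 285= 0.90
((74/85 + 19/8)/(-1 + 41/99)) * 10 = -218493/3944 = -55.40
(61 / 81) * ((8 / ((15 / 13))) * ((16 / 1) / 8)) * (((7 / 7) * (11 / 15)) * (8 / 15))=4.08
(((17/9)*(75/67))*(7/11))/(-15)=-595/6633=-0.09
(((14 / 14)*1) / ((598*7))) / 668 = 1 / 2796248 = 0.00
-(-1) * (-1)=-1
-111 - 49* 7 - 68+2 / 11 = -5740 / 11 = -521.82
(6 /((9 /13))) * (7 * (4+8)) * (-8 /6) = -2912 /3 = -970.67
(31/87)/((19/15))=155/551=0.28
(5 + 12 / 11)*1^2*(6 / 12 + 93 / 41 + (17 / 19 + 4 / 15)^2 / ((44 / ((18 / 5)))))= 3925165721 / 223865125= 17.53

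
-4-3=-7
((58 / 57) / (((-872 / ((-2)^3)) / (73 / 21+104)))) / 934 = 65453 / 60930891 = 0.00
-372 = -372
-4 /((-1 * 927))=4 /927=0.00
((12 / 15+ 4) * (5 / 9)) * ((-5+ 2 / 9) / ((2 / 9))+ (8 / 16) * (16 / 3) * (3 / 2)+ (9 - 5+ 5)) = -68 / 3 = -22.67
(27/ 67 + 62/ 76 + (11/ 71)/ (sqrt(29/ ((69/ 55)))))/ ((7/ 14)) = 2 * sqrt(110055)/ 10295 + 3103/ 1273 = 2.50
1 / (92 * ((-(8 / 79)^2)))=-6241 / 5888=-1.06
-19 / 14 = -1.36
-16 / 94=-8 / 47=-0.17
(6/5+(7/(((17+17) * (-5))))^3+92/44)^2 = 31629493873967929/2920645849000000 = 10.83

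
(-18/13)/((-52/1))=9/338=0.03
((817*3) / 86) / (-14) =-57 / 28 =-2.04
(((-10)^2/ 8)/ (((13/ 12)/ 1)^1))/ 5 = 30/ 13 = 2.31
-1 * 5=-5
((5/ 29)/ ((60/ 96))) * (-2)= -16/ 29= -0.55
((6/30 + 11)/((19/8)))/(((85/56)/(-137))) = -3437056/8075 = -425.64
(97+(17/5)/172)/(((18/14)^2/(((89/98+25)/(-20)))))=-211846543/2786400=-76.03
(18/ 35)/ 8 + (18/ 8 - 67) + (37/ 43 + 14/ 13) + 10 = -1032021/ 19565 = -52.75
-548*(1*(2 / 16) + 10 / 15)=-2603 / 6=-433.83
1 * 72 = 72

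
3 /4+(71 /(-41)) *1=-161 /164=-0.98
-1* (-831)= 831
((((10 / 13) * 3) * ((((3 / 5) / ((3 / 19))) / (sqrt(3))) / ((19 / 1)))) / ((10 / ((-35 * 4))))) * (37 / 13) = -1036 * sqrt(3) / 169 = -10.62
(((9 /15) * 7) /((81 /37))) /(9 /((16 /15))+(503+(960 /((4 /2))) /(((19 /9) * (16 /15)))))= 78736 /29737395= 0.00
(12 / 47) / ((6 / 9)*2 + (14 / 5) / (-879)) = 26370 / 137381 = 0.19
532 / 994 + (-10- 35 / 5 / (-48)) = -31759 / 3408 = -9.32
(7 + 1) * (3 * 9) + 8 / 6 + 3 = 661 / 3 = 220.33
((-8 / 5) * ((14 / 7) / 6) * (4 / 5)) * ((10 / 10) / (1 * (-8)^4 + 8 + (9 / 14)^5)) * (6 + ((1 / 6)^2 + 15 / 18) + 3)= -305484032 / 297983980575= -0.00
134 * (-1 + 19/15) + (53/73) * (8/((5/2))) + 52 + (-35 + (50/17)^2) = 20160443/316455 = 63.71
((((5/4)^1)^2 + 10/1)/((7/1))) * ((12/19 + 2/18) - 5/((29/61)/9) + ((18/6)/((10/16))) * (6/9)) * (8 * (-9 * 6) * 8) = 1997303808/3857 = 517838.68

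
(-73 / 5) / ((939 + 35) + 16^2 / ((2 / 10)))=-73 / 11270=-0.01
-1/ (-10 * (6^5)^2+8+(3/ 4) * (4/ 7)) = 7/ 4232632261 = 0.00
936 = 936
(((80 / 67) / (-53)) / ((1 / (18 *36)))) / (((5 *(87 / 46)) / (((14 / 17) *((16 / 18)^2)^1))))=-5275648 / 5251929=-1.00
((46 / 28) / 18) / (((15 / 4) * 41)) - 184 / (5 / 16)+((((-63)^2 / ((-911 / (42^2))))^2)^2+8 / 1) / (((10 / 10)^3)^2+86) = 31032240280323162437514872135923 / 773904141952718805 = 40098299773951.92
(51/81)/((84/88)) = 374/567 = 0.66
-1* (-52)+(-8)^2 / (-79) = 4044 / 79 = 51.19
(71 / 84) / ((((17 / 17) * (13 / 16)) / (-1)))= -284 / 273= -1.04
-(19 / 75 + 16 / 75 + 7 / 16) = -217 / 240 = -0.90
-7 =-7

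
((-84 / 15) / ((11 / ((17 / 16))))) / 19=-119 / 4180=-0.03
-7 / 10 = -0.70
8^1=8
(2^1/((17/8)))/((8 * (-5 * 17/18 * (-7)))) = 36/10115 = 0.00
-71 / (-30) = 71 / 30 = 2.37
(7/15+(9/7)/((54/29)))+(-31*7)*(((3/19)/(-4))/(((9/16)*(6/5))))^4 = 1.15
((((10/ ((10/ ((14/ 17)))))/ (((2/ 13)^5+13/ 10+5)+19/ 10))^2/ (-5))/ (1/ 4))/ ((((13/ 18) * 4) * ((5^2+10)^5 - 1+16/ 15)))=-3181349811900/ 59823401735103433832783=-0.00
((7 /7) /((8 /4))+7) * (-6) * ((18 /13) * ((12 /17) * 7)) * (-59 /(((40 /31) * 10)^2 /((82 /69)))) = 1318081653 /10166000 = 129.66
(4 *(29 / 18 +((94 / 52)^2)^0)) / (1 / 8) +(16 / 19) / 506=3614936 / 43263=83.56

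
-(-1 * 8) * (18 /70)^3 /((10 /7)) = 2916 /30625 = 0.10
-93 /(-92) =93 /92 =1.01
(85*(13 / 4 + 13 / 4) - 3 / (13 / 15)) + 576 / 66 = 159521 / 286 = 557.77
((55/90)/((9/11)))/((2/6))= 121/54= 2.24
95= 95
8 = 8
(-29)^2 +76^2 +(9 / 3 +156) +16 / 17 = 115208 / 17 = 6776.94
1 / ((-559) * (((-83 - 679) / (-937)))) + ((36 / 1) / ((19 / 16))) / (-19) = -245690065 / 153770838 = -1.60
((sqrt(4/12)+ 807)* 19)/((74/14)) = 133* sqrt(3)/111+ 107331/37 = 2902.91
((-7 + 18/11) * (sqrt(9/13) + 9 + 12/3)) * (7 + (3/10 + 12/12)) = -63661/110-14691 * sqrt(13)/1430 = -615.78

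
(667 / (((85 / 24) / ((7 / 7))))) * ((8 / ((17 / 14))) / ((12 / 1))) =149408 / 1445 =103.40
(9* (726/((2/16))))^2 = 2732361984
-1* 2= -2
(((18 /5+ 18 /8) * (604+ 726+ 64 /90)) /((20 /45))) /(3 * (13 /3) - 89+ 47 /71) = -82906629 /356600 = -232.49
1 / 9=0.11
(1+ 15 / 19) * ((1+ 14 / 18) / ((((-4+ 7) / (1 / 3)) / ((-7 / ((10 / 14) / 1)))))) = -26656 / 7695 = -3.46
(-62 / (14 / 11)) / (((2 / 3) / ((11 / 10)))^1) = -11253 / 140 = -80.38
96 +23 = 119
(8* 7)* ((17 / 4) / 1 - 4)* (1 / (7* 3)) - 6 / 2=-7 / 3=-2.33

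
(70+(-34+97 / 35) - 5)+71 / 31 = 39127 / 1085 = 36.06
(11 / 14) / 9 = 11 / 126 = 0.09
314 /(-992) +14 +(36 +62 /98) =50.32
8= 8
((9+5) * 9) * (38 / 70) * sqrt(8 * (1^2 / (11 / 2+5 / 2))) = 342 / 5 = 68.40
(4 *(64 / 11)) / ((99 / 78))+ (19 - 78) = -14761 / 363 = -40.66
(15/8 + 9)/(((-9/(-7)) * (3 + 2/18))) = 87/32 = 2.72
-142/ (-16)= 71/ 8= 8.88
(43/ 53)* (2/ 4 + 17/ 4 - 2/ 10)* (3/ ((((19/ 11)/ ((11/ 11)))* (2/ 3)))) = 387387/ 40280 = 9.62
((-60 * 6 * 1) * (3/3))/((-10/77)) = 2772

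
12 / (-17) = -12 / 17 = -0.71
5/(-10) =-1/2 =-0.50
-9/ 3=-3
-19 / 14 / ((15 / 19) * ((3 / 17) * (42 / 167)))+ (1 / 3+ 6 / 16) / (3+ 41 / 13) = -32698667 / 846720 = -38.62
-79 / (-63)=79 / 63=1.25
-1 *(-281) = 281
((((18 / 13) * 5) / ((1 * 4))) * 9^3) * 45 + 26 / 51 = 75288151 / 1326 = 56778.39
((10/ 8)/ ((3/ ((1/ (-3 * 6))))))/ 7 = -0.00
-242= -242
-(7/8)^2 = -49/64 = -0.77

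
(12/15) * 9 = 36/5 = 7.20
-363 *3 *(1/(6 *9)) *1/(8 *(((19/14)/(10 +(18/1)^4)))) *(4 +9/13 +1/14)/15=-1835627717/29640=-61930.76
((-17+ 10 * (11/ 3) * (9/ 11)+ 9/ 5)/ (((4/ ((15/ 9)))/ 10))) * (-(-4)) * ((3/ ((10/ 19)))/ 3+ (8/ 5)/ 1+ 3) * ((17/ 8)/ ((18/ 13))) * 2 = 531505/ 108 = 4921.34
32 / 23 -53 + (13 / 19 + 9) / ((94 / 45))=-964771 / 20539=-46.97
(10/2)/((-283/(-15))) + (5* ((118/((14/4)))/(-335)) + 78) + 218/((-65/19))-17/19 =2154537074/163917845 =13.14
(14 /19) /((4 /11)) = 77 /38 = 2.03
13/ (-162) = -0.08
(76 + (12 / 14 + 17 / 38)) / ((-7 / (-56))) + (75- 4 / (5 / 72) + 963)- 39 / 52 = 4250909 / 2660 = 1598.09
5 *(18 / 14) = 45 / 7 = 6.43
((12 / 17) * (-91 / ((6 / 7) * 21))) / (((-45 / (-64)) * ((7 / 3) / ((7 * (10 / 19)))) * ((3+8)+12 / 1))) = -23296 / 66861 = -0.35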